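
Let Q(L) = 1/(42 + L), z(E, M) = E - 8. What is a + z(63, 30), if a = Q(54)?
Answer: 5281/96 ≈ 55.010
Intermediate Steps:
z(E, M) = -8 + E
a = 1/96 (a = 1/(42 + 54) = 1/96 ≈ 0.010417)
a + z(63, 30) = 1/96 + (-8 + 63) = 1/96 + 55 = 5281/96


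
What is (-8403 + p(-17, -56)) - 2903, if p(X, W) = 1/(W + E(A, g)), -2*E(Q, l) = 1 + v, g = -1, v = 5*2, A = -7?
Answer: -1390640/123 ≈ -11306.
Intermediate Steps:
v = 10
E(Q, l) = -11/2 (E(Q, l) = -(1 + 10)/2 = -½*11 = -11/2)
p(X, W) = 1/(-11/2 + W) (p(X, W) = 1/(W - 11/2) = 1/(-11/2 + W))
(-8403 + p(-17, -56)) - 2903 = (-8403 + 2/(-11 + 2*(-56))) - 2903 = (-8403 + 2/(-11 - 112)) - 2903 = (-8403 + 2/(-123)) - 2903 = (-8403 + 2*(-1/123)) - 2903 = (-8403 - 2/123) - 2903 = -1033571/123 - 2903 = -1390640/123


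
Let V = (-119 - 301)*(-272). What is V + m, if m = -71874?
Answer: 42366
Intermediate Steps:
V = 114240 (V = -420*(-272) = 114240)
V + m = 114240 - 71874 = 42366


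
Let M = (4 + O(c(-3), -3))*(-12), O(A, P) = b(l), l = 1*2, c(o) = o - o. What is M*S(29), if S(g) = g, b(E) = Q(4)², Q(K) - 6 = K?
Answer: -36192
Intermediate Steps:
Q(K) = 6 + K
c(o) = 0
l = 2
b(E) = 100 (b(E) = (6 + 4)² = 10² = 100)
O(A, P) = 100
M = -1248 (M = (4 + 100)*(-12) = 104*(-12) = -1248)
M*S(29) = -1248*29 = -36192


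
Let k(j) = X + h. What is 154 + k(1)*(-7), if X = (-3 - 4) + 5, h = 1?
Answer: 161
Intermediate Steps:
X = -2 (X = -7 + 5 = -2)
k(j) = -1 (k(j) = -2 + 1 = -1)
154 + k(1)*(-7) = 154 - 1*(-7) = 154 + 7 = 161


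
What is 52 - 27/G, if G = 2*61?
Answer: 6317/122 ≈ 51.779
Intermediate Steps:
G = 122
52 - 27/G = 52 - 27/122 = 6317/122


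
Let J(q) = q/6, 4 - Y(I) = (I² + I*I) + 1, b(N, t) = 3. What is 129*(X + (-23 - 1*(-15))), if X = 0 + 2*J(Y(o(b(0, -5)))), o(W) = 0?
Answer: -903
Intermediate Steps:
Y(I) = 3 - 2*I² (Y(I) = 4 - ((I² + I*I) + 1) = 4 - ((I² + I²) + 1) = 4 - (2*I² + 1) = 4 - (1 + 2*I²) = 4 + (-1 - 2*I²) = 3 - 2*I²)
J(q) = q/6 (J(q) = q*(⅙) = q/6)
X = 1 (X = 0 + 2*((3 - 2*0²)/6) = 0 + 2*((3 - 2*0)/6) = 0 + 2*((3 + 0)/6) = 0 + 2*((⅙)*3) = 0 + 2*(½) = 0 + 1 = 1)
129*(X + (-23 - 1*(-15))) = 129*(1 + (-23 - 1*(-15))) = 129*(1 + (-23 + 15)) = 129*(1 - 8) = 129*(-7) = -903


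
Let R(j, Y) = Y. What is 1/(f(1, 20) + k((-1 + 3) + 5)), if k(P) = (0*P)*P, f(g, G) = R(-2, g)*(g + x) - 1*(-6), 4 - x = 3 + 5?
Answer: 1/3 ≈ 0.33333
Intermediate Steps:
x = -4 (x = 4 - (3 + 5) = 4 - 1*8 = 4 - 8 = -4)
f(g, G) = 6 + g*(-4 + g) (f(g, G) = g*(g - 4) - 1*(-6) = g*(-4 + g) + 6 = 6 + g*(-4 + g))
k(P) = 0 (k(P) = 0*P = 0)
1/(f(1, 20) + k((-1 + 3) + 5)) = 1/((6 + 1**2 - 4*1) + 0) = 1/((6 + 1 - 4) + 0) = 1/(3 + 0) = 1/3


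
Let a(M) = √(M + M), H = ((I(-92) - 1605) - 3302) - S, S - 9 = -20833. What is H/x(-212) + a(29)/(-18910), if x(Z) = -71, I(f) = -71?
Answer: -15846/71 - √58/18910 ≈ -223.18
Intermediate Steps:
S = -20824 (S = 9 - 20833 = -20824)
H = 15846 (H = ((-71 - 1605) - 3302) - 1*(-20824) = (-1676 - 3302) + 20824 = -4978 + 20824 = 15846)
a(M) = √2*√M (a(M) = √(2*M) = √2*√M)
H/x(-212) + a(29)/(-18910) = 15846/(-71) + (√2*√29)/(-18910) = 15846*(-1/71) + √58*(-1/18910) = -15846/71 - √58/18910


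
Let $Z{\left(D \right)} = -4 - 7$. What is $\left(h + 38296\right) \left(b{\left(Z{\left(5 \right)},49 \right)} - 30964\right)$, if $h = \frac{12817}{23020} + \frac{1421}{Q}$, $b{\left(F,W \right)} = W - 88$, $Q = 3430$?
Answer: $- \frac{27332129278393}{23020} \approx -1.1873 \cdot 10^{9}$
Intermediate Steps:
$Z{\left(D \right)} = -11$ ($Z{\left(D \right)} = -4 - 7 = -11$)
$b{\left(F,W \right)} = -88 + W$
$h = \frac{156477}{161140}$ ($h = \frac{12817}{23020} + \frac{1421}{3430} = 12817 \cdot \frac{1}{23020} + 1421 \cdot \frac{1}{3430} = \frac{12817}{23020} + \frac{29}{70} = \frac{156477}{161140} \approx 0.97106$)
$\left(h + 38296\right) \left(b{\left(Z{\left(5 \right)},49 \right)} - 30964\right) = \left(\frac{156477}{161140} + 38296\right) \left(\left(-88 + 49\right) - 30964\right) = \frac{6171173917 \left(-39 - 30964\right)}{161140} = \frac{6171173917}{161140} \left(-31003\right) = - \frac{27332129278393}{23020}$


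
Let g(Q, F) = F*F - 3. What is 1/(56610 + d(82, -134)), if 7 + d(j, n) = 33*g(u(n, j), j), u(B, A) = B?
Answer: 1/278396 ≈ 3.5920e-6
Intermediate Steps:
g(Q, F) = -3 + F**2 (g(Q, F) = F**2 - 3 = -3 + F**2)
d(j, n) = -106 + 33*j**2 (d(j, n) = -7 + 33*(-3 + j**2) = -7 + (-99 + 33*j**2) = -106 + 33*j**2)
1/(56610 + d(82, -134)) = 1/(56610 + (-106 + 33*82**2)) = 1/(56610 + (-106 + 33*6724)) = 1/(56610 + (-106 + 221892)) = 1/(56610 + 221786) = 1/278396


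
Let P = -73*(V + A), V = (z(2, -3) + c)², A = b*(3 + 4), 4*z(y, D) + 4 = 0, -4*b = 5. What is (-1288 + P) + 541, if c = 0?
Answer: -725/4 ≈ -181.25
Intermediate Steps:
b = -5/4 (b = -¼*5 = -5/4 ≈ -1.2500)
z(y, D) = -1 (z(y, D) = -1 + (¼)*0 = -1 + 0 = -1)
A = -35/4 (A = -5*(3 + 4)/4 = -5/4*7 = -35/4 ≈ -8.7500)
V = 1 (V = (-1 + 0)² = (-1)² = 1)
P = 2263/4 (P = -73*(1 - 35/4) = -73*(-31/4) = 2263/4 ≈ 565.75)
(-1288 + P) + 541 = (-1288 + 2263/4) + 541 = -2889/4 + 541 = -725/4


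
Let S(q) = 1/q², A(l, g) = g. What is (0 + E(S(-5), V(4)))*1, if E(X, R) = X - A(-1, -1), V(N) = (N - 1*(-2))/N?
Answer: 26/25 ≈ 1.0400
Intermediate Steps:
S(q) = q⁻² (S(q) = 1/q² = q⁻²)
V(N) = (2 + N)/N (V(N) = (N + 2)/N = (2 + N)/N)
E(X, R) = 1 + X (E(X, R) = X - 1*(-1) = X + 1 = 1 + X)
(0 + E(S(-5), V(4)))*1 = (0 + (1 + (-5)⁻²))*1 = (0 + (1 + 1/25))*1 = (0 + 26/25)*1 = (26/25)*1 = 26/25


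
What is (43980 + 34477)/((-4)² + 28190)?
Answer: 78457/28206 ≈ 2.7816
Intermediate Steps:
(43980 + 34477)/((-4)² + 28190) = 78457/(16 + 28190) = 78457/28206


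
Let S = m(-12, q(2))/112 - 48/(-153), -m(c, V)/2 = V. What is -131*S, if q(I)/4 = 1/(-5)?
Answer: -153401/3570 ≈ -42.969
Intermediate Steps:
q(I) = -⅘ (q(I) = 4/(-5) = 4*(-⅕) = -⅘)
m(c, V) = -2*V
S = 1171/3570 (S = -2*(-⅘)/112 - 48/(-153) = (8/5)*(1/112) - 48*(-1/153) = 1/70 + 16/51 = 1171/3570 ≈ 0.32801)
-131*S = -131*1171/3570 = -153401/3570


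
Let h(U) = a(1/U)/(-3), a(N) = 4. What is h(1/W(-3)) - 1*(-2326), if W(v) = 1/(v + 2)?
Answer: 6974/3 ≈ 2324.7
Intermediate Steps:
W(v) = 1/(2 + v)
h(U) = -4/3 (h(U) = 4/(-3) = 4*(-⅓) = -4/3)
h(1/W(-3)) - 1*(-2326) = -4/3 - 1*(-2326) = -4/3 + 2326 = 6974/3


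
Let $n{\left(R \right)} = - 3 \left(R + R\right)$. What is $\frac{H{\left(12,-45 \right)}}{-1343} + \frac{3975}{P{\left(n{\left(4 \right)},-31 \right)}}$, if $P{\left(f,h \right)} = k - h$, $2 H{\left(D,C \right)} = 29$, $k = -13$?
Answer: $\frac{889694}{4029} \approx 220.82$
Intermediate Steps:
$H{\left(D,C \right)} = \frac{29}{2}$ ($H{\left(D,C \right)} = \frac{1}{2} \cdot 29 = \frac{29}{2}$)
$n{\left(R \right)} = - 6 R$ ($n{\left(R \right)} = - 3 \cdot 2 R = - 6 R$)
$P{\left(f,h \right)} = -13 - h$
$\frac{H{\left(12,-45 \right)}}{-1343} + \frac{3975}{P{\left(n{\left(4 \right)},-31 \right)}} = \frac{29}{2 \left(-1343\right)} + \frac{3975}{-13 - -31} = \frac{29}{2} \left(- \frac{1}{1343}\right) + \frac{3975}{-13 + 31} = - \frac{29}{2686} + \frac{3975}{18} = - \frac{29}{2686} + 3975 \cdot \frac{1}{18} = - \frac{29}{2686} + \frac{1325}{6} = \frac{889694}{4029}$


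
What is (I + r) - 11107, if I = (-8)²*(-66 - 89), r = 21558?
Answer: 531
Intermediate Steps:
I = -9920 (I = 64*(-155) = -9920)
(I + r) - 11107 = (-9920 + 21558) - 11107 = 11638 - 11107 = 531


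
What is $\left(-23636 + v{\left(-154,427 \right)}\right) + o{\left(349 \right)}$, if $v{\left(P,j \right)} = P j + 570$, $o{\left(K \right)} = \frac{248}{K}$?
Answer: $- \frac{30999328}{349} \approx -88823.0$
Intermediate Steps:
$v{\left(P,j \right)} = 570 + P j$
$\left(-23636 + v{\left(-154,427 \right)}\right) + o{\left(349 \right)} = \left(-23636 + \left(570 - 65758\right)\right) + \frac{248}{349} = \left(-23636 + \left(570 - 65758\right)\right) + 248 \cdot \frac{1}{349} = \left(-23636 - 65188\right) + \frac{248}{349} = -88824 + \frac{248}{349} = - \frac{30999328}{349}$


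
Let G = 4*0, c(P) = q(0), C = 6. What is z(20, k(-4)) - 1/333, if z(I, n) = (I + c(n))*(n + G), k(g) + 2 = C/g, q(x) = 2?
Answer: -25642/333 ≈ -77.003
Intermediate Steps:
k(g) = -2 + 6/g
c(P) = 2
G = 0
z(I, n) = n*(2 + I) (z(I, n) = (I + 2)*(n + 0) = (2 + I)*n = n*(2 + I))
z(20, k(-4)) - 1/333 = (-2 + 6/(-4))*(2 + 20) - 1/333 = (-2 + 6*(-1/4))*22 - 1*1/333 = (-2 - 3/2)*22 - 1/333 = -7/2*22 - 1/333 = -77 - 1/333 = -25642/333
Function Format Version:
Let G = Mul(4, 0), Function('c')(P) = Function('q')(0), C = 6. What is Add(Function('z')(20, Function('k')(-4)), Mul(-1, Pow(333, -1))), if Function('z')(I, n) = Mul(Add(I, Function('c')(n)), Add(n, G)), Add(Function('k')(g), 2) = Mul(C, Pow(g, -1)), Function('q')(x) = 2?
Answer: Rational(-25642, 333) ≈ -77.003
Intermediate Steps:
Function('k')(g) = Add(-2, Mul(6, Pow(g, -1)))
Function('c')(P) = 2
G = 0
Function('z')(I, n) = Mul(n, Add(2, I)) (Function('z')(I, n) = Mul(Add(I, 2), Add(n, 0)) = Mul(Add(2, I), n) = Mul(n, Add(2, I)))
Add(Function('z')(20, Function('k')(-4)), Mul(-1, Pow(333, -1))) = Add(Mul(Add(-2, Mul(6, Pow(-4, -1))), Add(2, 20)), Mul(-1, Pow(333, -1))) = Add(Mul(Add(-2, Mul(6, Rational(-1, 4))), 22), Mul(-1, Rational(1, 333))) = Add(Mul(Add(-2, Rational(-3, 2)), 22), Rational(-1, 333)) = Add(Mul(Rational(-7, 2), 22), Rational(-1, 333)) = Add(-77, Rational(-1, 333)) = Rational(-25642, 333)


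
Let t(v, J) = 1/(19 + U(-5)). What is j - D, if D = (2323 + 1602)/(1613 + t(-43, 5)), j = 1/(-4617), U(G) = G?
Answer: -253726733/104265711 ≈ -2.4335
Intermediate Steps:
t(v, J) = 1/14 (t(v, J) = 1/(19 - 5) = 1/14)
j = -1/4617 ≈ -0.00021659
D = 54950/22583 (D = (2323 + 1602)/(1613 + 1/14) = 3925/(22583/14) = 3925*(14/22583) = 54950/22583 ≈ 2.4332)
j - D = -1/4617 - 1*54950/22583 = -1/4617 - 54950/22583 = -253726733/104265711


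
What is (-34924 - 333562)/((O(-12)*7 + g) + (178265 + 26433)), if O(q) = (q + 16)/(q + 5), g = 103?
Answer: -368486/204797 ≈ -1.7993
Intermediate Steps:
O(q) = (16 + q)/(5 + q)
(-34924 - 333562)/((O(-12)*7 + g) + (178265 + 26433)) = (-34924 - 333562)/((((16 - 12)/(5 - 12))*7 + 103) + (178265 + 26433)) = -368486/(((4/(-7))*7 + 103) + 204698) = -368486/((-⅐*4*7 + 103) + 204698) = -368486/((-4/7*7 + 103) + 204698) = -368486/((-4 + 103) + 204698) = -368486/(99 + 204698) = -368486/204797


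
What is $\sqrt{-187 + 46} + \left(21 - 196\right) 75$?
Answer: $-13125 + i \sqrt{141} \approx -13125.0 + 11.874 i$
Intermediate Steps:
$\sqrt{-187 + 46} + \left(21 - 196\right) 75 = \sqrt{-141} - 13125 = i \sqrt{141} - 13125 = -13125 + i \sqrt{141}$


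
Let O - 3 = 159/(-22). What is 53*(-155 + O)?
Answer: -185659/22 ≈ -8439.0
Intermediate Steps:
O = -93/22 (O = 3 + 159/(-22) = 3 + 159*(-1/22) = 3 - 159/22 = -93/22 ≈ -4.2273)
53*(-155 + O) = 53*(-155 - 93/22) = 53*(-3503/22) = -185659/22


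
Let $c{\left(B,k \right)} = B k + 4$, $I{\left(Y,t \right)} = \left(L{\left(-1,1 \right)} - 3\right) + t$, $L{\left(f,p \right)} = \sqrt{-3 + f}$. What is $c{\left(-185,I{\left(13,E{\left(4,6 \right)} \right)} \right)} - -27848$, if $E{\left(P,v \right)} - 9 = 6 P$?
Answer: $22302 - 370 i \approx 22302.0 - 370.0 i$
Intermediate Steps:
$E{\left(P,v \right)} = 9 + 6 P$
$I{\left(Y,t \right)} = -3 + t + 2 i$ ($I{\left(Y,t \right)} = \left(\sqrt{-3 - 1} - 3\right) + t = \left(\sqrt{-4} - 3\right) + t = \left(2 i - 3\right) + t = \left(-3 + 2 i\right) + t = -3 + t + 2 i$)
$c{\left(B,k \right)} = 4 + B k$
$c{\left(-185,I{\left(13,E{\left(4,6 \right)} \right)} \right)} - -27848 = \left(4 - 185 \left(-3 + \left(9 + 6 \cdot 4\right) + 2 i\right)\right) - -27848 = \left(4 - 185 \left(-3 + \left(9 + 24\right) + 2 i\right)\right) + 27848 = \left(4 - 185 \left(-3 + 33 + 2 i\right)\right) + 27848 = \left(4 - 185 \left(30 + 2 i\right)\right) + 27848 = \left(4 - \left(5550 + 370 i\right)\right) + 27848 = \left(-5546 - 370 i\right) + 27848 = 22302 - 370 i$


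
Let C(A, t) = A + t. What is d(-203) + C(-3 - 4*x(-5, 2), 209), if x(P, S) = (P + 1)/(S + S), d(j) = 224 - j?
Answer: 637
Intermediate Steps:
x(P, S) = (1 + P)/(2*S) (x(P, S) = (1 + P)/((2*S)) = (1 + P)*(1/(2*S)) = (1 + P)/(2*S))
d(-203) + C(-3 - 4*x(-5, 2), 209) = (224 - 1*(-203)) + ((-3 - 2*(1 - 5)/2) + 209) = (224 + 203) + ((-3 - 2*(-4)/2) + 209) = 427 + ((-3 - 4*(-1)) + 209) = 427 + ((-3 + 4) + 209) = 427 + (1 + 209) = 427 + 210 = 637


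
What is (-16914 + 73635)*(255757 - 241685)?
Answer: 798177912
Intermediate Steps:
(-16914 + 73635)*(255757 - 241685) = 56721*14072 = 798177912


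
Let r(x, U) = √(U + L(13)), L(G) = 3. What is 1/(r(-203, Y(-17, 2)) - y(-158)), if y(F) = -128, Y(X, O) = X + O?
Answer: 32/4099 - I*√3/8198 ≈ 0.0078068 - 0.00021128*I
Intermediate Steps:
Y(X, O) = O + X
r(x, U) = √(3 + U) (r(x, U) = √(U + 3) = √(3 + U))
1/(r(-203, Y(-17, 2)) - y(-158)) = 1/(√(3 + (2 - 17)) - 1*(-128)) = 1/(√(3 - 15) + 128) = 1/(√(-12) + 128) = 1/(2*I*√3 + 128) = 1/(128 + 2*I*√3)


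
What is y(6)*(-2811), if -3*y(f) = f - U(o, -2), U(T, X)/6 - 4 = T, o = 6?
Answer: -50598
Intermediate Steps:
U(T, X) = 24 + 6*T
y(f) = 20 - f/3 (y(f) = -(f - (24 + 6*6))/3 = -(f - (24 + 36))/3 = -(f - 1*60)/3 = -(f - 60)/3 = -(-60 + f)/3 = 20 - f/3)
y(6)*(-2811) = (20 - ⅓*6)*(-2811) = (20 - 2)*(-2811) = 18*(-2811) = -50598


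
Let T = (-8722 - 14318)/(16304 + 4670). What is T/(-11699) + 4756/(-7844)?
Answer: -145852743337/240590016893 ≈ -0.60623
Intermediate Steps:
T = -11520/10487 (T = -23040/20974 = -23040*1/20974 = -11520/10487 ≈ -1.0985)
T/(-11699) + 4756/(-7844) = -11520/10487/(-11699) + 4756/(-7844) = -11520/10487*(-1/11699) + 4756*(-1/7844) = 11520/122687413 - 1189/1961 = -145852743337/240590016893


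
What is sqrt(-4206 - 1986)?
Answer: 12*I*sqrt(43) ≈ 78.689*I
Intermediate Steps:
sqrt(-4206 - 1986) = sqrt(-6192) = 12*I*sqrt(43)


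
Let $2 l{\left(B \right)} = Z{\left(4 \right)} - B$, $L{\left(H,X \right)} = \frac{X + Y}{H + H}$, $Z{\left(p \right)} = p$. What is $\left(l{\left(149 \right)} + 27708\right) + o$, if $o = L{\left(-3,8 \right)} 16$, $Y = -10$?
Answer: $\frac{165845}{6} \approx 27641.0$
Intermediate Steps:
$L{\left(H,X \right)} = \frac{-10 + X}{2 H}$ ($L{\left(H,X \right)} = \frac{X - 10}{H + H} = \frac{-10 + X}{2 H}$)
$l{\left(B \right)} = 2 - \frac{B}{2}$ ($l{\left(B \right)} = \frac{4 - B}{2} = 2 - \frac{B}{2}$)
$o = \frac{16}{3}$ ($o = \frac{-10 + 8}{2 \left(-3\right)} 16 = \frac{1}{2} \left(- \frac{1}{3}\right) \left(-2\right) 16 = \frac{1}{3} \cdot 16 = \frac{16}{3} \approx 5.3333$)
$\left(l{\left(149 \right)} + 27708\right) + o = \left(\left(2 - \frac{149}{2}\right) + 27708\right) + \frac{16}{3} = \left(- \frac{145}{2} + 27708\right) + \frac{16}{3} = \frac{55271}{2} + \frac{16}{3} = \frac{165845}{6}$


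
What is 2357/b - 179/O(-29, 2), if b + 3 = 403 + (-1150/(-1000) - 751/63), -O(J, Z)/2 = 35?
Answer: 295674191/34330030 ≈ 8.6127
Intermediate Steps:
O(J, Z) = -70 (O(J, Z) = -2*35 = -70)
b = 490429/1260 (b = -3 + (403 + (-1150/(-1000) - 751/63)) = -3 + (403 + (-1150*(-1/1000) - 751*1/63)) = -3 + (403 + (23/20 - 751/63)) = -3 + (403 - 13571/1260) = -3 + 494209/1260 = 490429/1260 ≈ 389.23)
2357/b - 179/O(-29, 2) = 2357/(490429/1260) - 179/(-70) = 2357*(1260/490429) - 179*(-1/70) = 2969820/490429 + 179/70 = 295674191/34330030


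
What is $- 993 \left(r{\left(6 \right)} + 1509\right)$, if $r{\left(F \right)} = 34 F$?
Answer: $-1701009$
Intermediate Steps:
$- 993 \left(r{\left(6 \right)} + 1509\right) = - 993 \left(34 \cdot 6 + 1509\right) = - 993 \left(204 + 1509\right) = \left(-993\right) 1713 = -1701009$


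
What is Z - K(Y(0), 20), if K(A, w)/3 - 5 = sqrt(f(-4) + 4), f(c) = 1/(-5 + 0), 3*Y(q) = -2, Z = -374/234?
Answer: -1942/117 - 3*sqrt(95)/5 ≈ -22.446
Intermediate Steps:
Z = -187/117 (Z = -374*1/234 = -187/117 ≈ -1.5983)
Y(q) = -2/3 (Y(q) = (1/3)*(-2) = -2/3)
f(c) = -1/5 (f(c) = 1/(-5) = -1/5)
K(A, w) = 15 + 3*sqrt(95)/5 (K(A, w) = 15 + 3*sqrt(-1/5 + 4) = 15 + 3*sqrt(19/5) = 15 + 3*(sqrt(95)/5) = 15 + 3*sqrt(95)/5)
Z - K(Y(0), 20) = -187/117 - (15 + 3*sqrt(95)/5) = -187/117 + (-15 - 3*sqrt(95)/5) = -1942/117 - 3*sqrt(95)/5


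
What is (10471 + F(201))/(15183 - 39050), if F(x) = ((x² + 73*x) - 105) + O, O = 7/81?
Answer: -5300647/1933227 ≈ -2.7419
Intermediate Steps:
O = 7/81 (O = 7*(1/81) = 7/81 ≈ 0.086420)
F(x) = -8498/81 + x² + 73*x (F(x) = ((x² + 73*x) - 105) + 7/81 = (-105 + x² + 73*x) + 7/81 = -8498/81 + x² + 73*x)
(10471 + F(201))/(15183 - 39050) = (10471 + (-8498/81 + 201² + 73*201))/(15183 - 39050) = (10471 + (-8498/81 + 40401 + 14673))/(-23867) = (10471 + 4452496/81)*(-1/23867) = (5300647/81)*(-1/23867) = -5300647/1933227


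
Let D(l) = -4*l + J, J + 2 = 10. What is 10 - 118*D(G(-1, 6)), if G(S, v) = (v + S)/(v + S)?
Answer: -462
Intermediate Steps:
J = 8 (J = -2 + 10 = 8)
G(S, v) = 1 (G(S, v) = (S + v)/(S + v) = 1)
D(l) = 8 - 4*l (D(l) = -4*l + 8 = 8 - 4*l)
10 - 118*D(G(-1, 6)) = 10 - 118*(8 - 4*1) = 10 - 118*(8 - 4) = 10 - 118*4 = 10 - 472 = -462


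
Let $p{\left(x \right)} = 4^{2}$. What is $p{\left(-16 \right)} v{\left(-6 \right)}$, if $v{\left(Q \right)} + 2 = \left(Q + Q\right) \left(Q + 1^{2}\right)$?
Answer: $928$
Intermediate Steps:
$v{\left(Q \right)} = -2 + 2 Q \left(1 + Q\right)$ ($v{\left(Q \right)} = -2 + \left(Q + Q\right) \left(Q + 1^{2}\right) = -2 + 2 Q \left(Q + 1\right) = -2 + 2 Q \left(1 + Q\right)$)
$p{\left(x \right)} = 16$
$p{\left(-16 \right)} v{\left(-6 \right)} = 16 \left(-2 + 2 \left(-6\right) + 2 \left(-6\right)^{2}\right) = 16 \left(-2 - 12 + 2 \cdot 36\right) = 16 \left(-2 - 12 + 72\right) = 16 \cdot 58 = 928$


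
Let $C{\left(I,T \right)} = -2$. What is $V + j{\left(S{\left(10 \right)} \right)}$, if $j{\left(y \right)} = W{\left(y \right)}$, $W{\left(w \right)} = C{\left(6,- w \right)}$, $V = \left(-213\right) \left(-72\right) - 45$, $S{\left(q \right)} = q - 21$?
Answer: $15289$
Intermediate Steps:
$S{\left(q \right)} = -21 + q$
$V = 15291$ ($V = 15336 - 45 = 15291$)
$W{\left(w \right)} = -2$
$j{\left(y \right)} = -2$
$V + j{\left(S{\left(10 \right)} \right)} = 15291 - 2 = 15289$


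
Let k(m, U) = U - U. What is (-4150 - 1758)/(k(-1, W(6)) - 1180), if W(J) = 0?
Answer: 1477/295 ≈ 5.0068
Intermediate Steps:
k(m, U) = 0
(-4150 - 1758)/(k(-1, W(6)) - 1180) = (-4150 - 1758)/(0 - 1180) = -5908/(-1180) = -5908*(-1/1180) = 1477/295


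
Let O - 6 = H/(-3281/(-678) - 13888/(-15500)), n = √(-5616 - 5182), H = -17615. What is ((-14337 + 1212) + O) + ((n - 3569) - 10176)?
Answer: -14550413954/486061 + I*√10798 ≈ -29935.0 + 103.91*I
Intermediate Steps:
n = I*√10798 (n = √(-10798) = I*√10798 ≈ 103.91*I)
O = -1489954884/486061 (O = 6 - 17615/(-3281/(-678) - 13888/(-15500)) = 6 - 17615/(-3281*(-1/678) - 13888*(-1/15500)) = 6 - 17615/(3281/678 + 112/125) = 6 - 17615/486061/84750 = 6 - 17615*84750/486061 = 6 - 1492871250/486061 = -1489954884/486061 ≈ -3065.4)
((-14337 + 1212) + O) + ((n - 3569) - 10176) = ((-14337 + 1212) - 1489954884/486061) + ((I*√10798 - 3569) - 10176) = (-13125 - 1489954884/486061) + ((-3569 + I*√10798) - 10176) = -7869505509/486061 + (-13745 + I*√10798) = -14550413954/486061 + I*√10798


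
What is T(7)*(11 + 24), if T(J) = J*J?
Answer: 1715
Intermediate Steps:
T(J) = J²
T(7)*(11 + 24) = 7²*(11 + 24) = 49*35 = 1715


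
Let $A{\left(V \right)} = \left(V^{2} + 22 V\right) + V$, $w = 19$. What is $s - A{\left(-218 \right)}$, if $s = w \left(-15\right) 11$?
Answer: $-45645$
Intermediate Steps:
$A{\left(V \right)} = V^{2} + 23 V$
$s = -3135$ ($s = 19 \left(-15\right) 11 = \left(-285\right) 11 = -3135$)
$s - A{\left(-218 \right)} = -3135 - - 218 \left(23 - 218\right) = -3135 - \left(-218\right) \left(-195\right) = -3135 - 42510 = -45645$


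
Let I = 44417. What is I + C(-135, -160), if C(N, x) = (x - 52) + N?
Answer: 44070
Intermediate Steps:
C(N, x) = -52 + N + x (C(N, x) = (-52 + x) + N = -52 + N + x)
I + C(-135, -160) = 44417 + (-52 - 135 - 160) = 44417 - 347 = 44070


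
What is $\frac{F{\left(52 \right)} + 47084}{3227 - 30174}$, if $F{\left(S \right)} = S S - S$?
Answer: $- \frac{49736}{26947} \approx -1.8457$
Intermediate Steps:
$F{\left(S \right)} = S^{2} - S$
$\frac{F{\left(52 \right)} + 47084}{3227 - 30174} = \frac{52 \left(-1 + 52\right) + 47084}{3227 - 30174} = \frac{52 \cdot 51 + 47084}{-26947} = \left(2652 + 47084\right) \left(- \frac{1}{26947}\right) = 49736 \left(- \frac{1}{26947}\right) = - \frac{49736}{26947}$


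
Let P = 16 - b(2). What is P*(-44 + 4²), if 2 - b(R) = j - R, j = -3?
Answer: -252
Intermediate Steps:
b(R) = 5 + R (b(R) = 2 - (-3 - R) = 2 + (3 + R) = 5 + R)
P = 9 (P = 16 - (5 + 2) = 16 - 1*7 = 16 - 7 = 9)
P*(-44 + 4²) = 9*(-44 + 4²) = 9*(-44 + 16) = 9*(-28) = -252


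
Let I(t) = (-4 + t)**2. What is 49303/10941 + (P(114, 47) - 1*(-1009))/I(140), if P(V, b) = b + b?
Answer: 923976211/202364736 ≈ 4.5659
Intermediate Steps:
P(V, b) = 2*b
49303/10941 + (P(114, 47) - 1*(-1009))/I(140) = 49303/10941 + (2*47 - 1*(-1009))/((-4 + 140)**2) = 49303*(1/10941) + (94 + 1009)/(136**2) = 49303/10941 + 1103/18496 = 923976211/202364736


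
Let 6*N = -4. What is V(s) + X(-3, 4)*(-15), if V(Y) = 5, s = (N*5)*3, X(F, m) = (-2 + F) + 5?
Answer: 5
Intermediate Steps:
N = -2/3 (N = (1/6)*(-4) = -2/3 ≈ -0.66667)
X(F, m) = 3 + F
s = -10 (s = -2/3*5*3 = -10/3*3 = -10)
V(s) + X(-3, 4)*(-15) = 5 + (3 - 3)*(-15) = 5 + 0*(-15) = 5 + 0 = 5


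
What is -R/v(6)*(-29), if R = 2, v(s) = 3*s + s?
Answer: 29/12 ≈ 2.4167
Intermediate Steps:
v(s) = 4*s
-R/v(6)*(-29) = -2/((4*6))*(-29) = -2/24*(-29) = -2*(1/24)*(-29) = -(-29)/12 = -1*(-29/12) = 29/12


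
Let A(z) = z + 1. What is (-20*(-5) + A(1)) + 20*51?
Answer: 1122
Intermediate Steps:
A(z) = 1 + z
(-20*(-5) + A(1)) + 20*51 = (-20*(-5) + (1 + 1)) + 20*51 = (-5*(-20) + 2) + 1020 = (100 + 2) + 1020 = 102 + 1020 = 1122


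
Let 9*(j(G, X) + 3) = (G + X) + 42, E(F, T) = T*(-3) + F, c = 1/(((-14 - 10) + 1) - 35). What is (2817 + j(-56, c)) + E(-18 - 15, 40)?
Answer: 462743/174 ≈ 2659.4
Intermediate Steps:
c = -1/58 (c = 1/((-24 + 1) - 35) = 1/(-23 - 35) = 1/(-58) = -1/58 ≈ -0.017241)
E(F, T) = F - 3*T (E(F, T) = -3*T + F = F - 3*T)
j(G, X) = 5/3 + G/9 + X/9 (j(G, X) = -3 + ((G + X) + 42)/9 = -3 + (42 + G + X)/9 = -3 + (14/3 + G/9 + X/9) = 5/3 + G/9 + X/9)
(2817 + j(-56, c)) + E(-18 - 15, 40) = (2817 + (5/3 + (⅑)*(-56) + (⅑)*(-1/58))) + ((-18 - 15) - 3*40) = (2817 + (5/3 - 56/9 - 1/522)) + (-33 - 120) = (2817 - 793/174) - 153 = 489365/174 - 153 = 462743/174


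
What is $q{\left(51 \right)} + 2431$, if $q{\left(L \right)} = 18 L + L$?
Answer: $3400$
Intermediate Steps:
$q{\left(L \right)} = 19 L$
$q{\left(51 \right)} + 2431 = 19 \cdot 51 + 2431 = 969 + 2431 = 3400$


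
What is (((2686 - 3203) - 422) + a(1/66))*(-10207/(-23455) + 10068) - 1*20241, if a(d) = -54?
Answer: -234976813626/23455 ≈ -1.0018e+7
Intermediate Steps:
(((2686 - 3203) - 422) + a(1/66))*(-10207/(-23455) + 10068) - 1*20241 = (((2686 - 3203) - 422) - 54)*(-10207/(-23455) + 10068) - 1*20241 = ((-517 - 422) - 54)*(-10207*(-1/23455) + 10068) - 20241 = (-939 - 54)*(10207/23455 + 10068) - 20241 = -993*236155147/23455 - 20241 = -234502060971/23455 - 20241 = -234976813626/23455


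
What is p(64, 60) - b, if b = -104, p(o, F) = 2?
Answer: 106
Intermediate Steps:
b = -104 (b = -1*104 = -104)
p(64, 60) - b = 2 - 1*(-104) = 2 + 104 = 106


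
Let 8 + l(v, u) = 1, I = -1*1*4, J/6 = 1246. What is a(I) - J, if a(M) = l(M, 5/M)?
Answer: -7483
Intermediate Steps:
J = 7476 (J = 6*1246 = 7476)
I = -4 (I = -1*4 = -4)
l(v, u) = -7 (l(v, u) = -8 + 1 = -7)
a(M) = -7
a(I) - J = -7 - 1*7476 = -7 - 7476 = -7483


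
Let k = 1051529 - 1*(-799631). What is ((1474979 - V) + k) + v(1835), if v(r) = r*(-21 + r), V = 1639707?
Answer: 5015122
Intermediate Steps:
k = 1851160 (k = 1051529 + 799631 = 1851160)
((1474979 - V) + k) + v(1835) = ((1474979 - 1*1639707) + 1851160) + 1835*(-21 + 1835) = ((1474979 - 1639707) + 1851160) + 1835*1814 = (-164728 + 1851160) + 3328690 = 1686432 + 3328690 = 5015122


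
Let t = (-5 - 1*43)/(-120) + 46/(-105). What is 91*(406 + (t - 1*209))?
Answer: 268853/15 ≈ 17924.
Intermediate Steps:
t = -4/105 (t = (-5 - 43)*(-1/120) + 46*(-1/105) = -48*(-1/120) - 46/105 = ⅖ - 46/105 = -4/105 ≈ -0.038095)
91*(406 + (t - 1*209)) = 91*(406 + (-4/105 - 1*209)) = 91*(406 + (-4/105 - 209)) = 91*(406 - 21949/105) = 91*(20681/105) = 268853/15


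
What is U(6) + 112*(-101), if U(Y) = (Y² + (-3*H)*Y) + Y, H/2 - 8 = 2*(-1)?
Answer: -11486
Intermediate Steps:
H = 12 (H = 16 + 2*(2*(-1)) = 16 + 2*(-2) = 16 - 4 = 12)
U(Y) = Y² - 35*Y (U(Y) = (Y² + (-3*12)*Y) + Y = (Y² - 36*Y) + Y = Y² - 35*Y)
U(6) + 112*(-101) = 6*(-35 + 6) + 112*(-101) = 6*(-29) - 11312 = -174 - 11312 = -11486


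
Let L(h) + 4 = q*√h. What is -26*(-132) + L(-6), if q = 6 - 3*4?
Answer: 3428 - 6*I*√6 ≈ 3428.0 - 14.697*I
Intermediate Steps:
q = -6 (q = 6 - 12 = -6)
L(h) = -4 - 6*√h
-26*(-132) + L(-6) = -26*(-132) + (-4 - 6*I*√6) = 3432 + (-4 - 6*I*√6) = 3428 - 6*I*√6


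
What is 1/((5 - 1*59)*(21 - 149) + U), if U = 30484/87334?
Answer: 43667/301841546 ≈ 0.00014467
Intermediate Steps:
U = 15242/43667 (U = 30484*(1/87334) = 15242/43667 ≈ 0.34905)
1/((5 - 1*59)*(21 - 149) + U) = 1/((5 - 1*59)*(21 - 149) + 15242/43667) = 1/((5 - 59)*(-128) + 15242/43667) = 1/(-54*(-128) + 15242/43667) = 1/(6912 + 15242/43667) = 1/(301841546/43667) = 43667/301841546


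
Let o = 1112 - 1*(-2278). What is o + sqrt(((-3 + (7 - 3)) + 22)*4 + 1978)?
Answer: 3390 + 3*sqrt(230) ≈ 3435.5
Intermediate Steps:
o = 3390 (o = 1112 + 2278 = 3390)
o + sqrt(((-3 + (7 - 3)) + 22)*4 + 1978) = 3390 + sqrt(((-3 + (7 - 3)) + 22)*4 + 1978) = 3390 + sqrt(((-3 + 4) + 22)*4 + 1978) = 3390 + sqrt((1 + 22)*4 + 1978) = 3390 + sqrt(23*4 + 1978) = 3390 + sqrt(92 + 1978) = 3390 + sqrt(2070) = 3390 + 3*sqrt(230)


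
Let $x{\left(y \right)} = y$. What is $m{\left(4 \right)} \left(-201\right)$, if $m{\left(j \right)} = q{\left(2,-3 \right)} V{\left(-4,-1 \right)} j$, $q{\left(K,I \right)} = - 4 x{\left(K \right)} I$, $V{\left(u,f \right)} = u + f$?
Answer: $96480$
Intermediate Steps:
$V{\left(u,f \right)} = f + u$
$q{\left(K,I \right)} = - 4 I K$ ($q{\left(K,I \right)} = - 4 K I = - 4 I K$)
$m{\left(j \right)} = - 120 j$ ($m{\left(j \right)} = \left(-4\right) \left(-3\right) 2 \left(-1 - 4\right) j = 24 \left(- 5 j\right) = - 120 j$)
$m{\left(4 \right)} \left(-201\right) = \left(-120\right) 4 \left(-201\right) = \left(-480\right) \left(-201\right) = 96480$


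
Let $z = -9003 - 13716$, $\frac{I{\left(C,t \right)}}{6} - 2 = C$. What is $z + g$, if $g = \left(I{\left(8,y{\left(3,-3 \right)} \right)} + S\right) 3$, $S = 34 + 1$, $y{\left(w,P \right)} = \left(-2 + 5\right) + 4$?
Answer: $-22434$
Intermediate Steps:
$y{\left(w,P \right)} = 7$ ($y{\left(w,P \right)} = 3 + 4 = 7$)
$I{\left(C,t \right)} = 12 + 6 C$
$S = 35$
$g = 285$ ($g = \left(\left(12 + 6 \cdot 8\right) + 35\right) 3 = \left(\left(12 + 48\right) + 35\right) 3 = \left(60 + 35\right) 3 = 95 \cdot 3 = 285$)
$z = -22719$
$z + g = -22719 + 285 = -22434$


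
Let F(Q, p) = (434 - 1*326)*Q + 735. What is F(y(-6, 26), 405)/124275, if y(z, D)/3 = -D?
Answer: -2563/41425 ≈ -0.061871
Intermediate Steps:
y(z, D) = -3*D (y(z, D) = 3*(-D) = -3*D)
F(Q, p) = 735 + 108*Q (F(Q, p) = (434 - 326)*Q + 735 = 108*Q + 735 = 735 + 108*Q)
F(y(-6, 26), 405)/124275 = (735 + 108*(-3*26))/124275 = (735 + 108*(-78))*(1/124275) = (735 - 8424)*(1/124275) = -7689*1/124275 = -2563/41425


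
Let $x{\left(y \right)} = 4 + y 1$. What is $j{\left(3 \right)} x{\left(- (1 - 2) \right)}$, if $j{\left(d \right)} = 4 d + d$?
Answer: $75$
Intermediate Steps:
$j{\left(d \right)} = 5 d$
$x{\left(y \right)} = 4 + y$
$j{\left(3 \right)} x{\left(- (1 - 2) \right)} = 5 \cdot 3 \left(4 - \left(1 - 2\right)\right) = 15 \left(4 - -1\right) = 15 \left(4 + 1\right) = 15 \cdot 5 = 75$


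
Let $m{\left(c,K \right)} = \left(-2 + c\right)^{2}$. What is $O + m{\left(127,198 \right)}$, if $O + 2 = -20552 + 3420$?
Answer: $-1509$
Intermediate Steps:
$O = -17134$ ($O = -2 + \left(-20552 + 3420\right) = -2 - 17132 = -17134$)
$O + m{\left(127,198 \right)} = -17134 + \left(-2 + 127\right)^{2} = -17134 + 125^{2} = -17134 + 15625 = -1509$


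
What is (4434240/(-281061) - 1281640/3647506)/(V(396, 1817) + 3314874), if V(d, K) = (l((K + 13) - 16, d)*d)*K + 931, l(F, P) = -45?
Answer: 551137867516/993156768212495997 ≈ 5.5494e-7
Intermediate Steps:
V(d, K) = 931 - 45*K*d (V(d, K) = (-45*d)*K + 931 = -45*K*d + 931 = 931 - 45*K*d)
(4434240/(-281061) - 1281640/3647506)/(V(396, 1817) + 3314874) = (4434240/(-281061) - 1281640/3647506)/((931 - 45*1817*396) + 3314874) = (4434240*(-1/281061) - 1281640*1/3647506)/((931 - 32378940) + 3314874) = (-1478080/93687 - 640820/1823753)/(-32378009 + 3314874) = -2755689337580/170861947311/(-29063135) = -2755689337580/170861947311*(-1/29063135) = 551137867516/993156768212495997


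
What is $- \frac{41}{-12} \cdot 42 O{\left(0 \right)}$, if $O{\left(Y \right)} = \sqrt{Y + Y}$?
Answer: $0$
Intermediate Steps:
$O{\left(Y \right)} = \sqrt{2} \sqrt{Y}$ ($O{\left(Y \right)} = \sqrt{2 Y} = \sqrt{2} \sqrt{Y}$)
$- \frac{41}{-12} \cdot 42 O{\left(0 \right)} = - \frac{41}{-12} \cdot 42 \sqrt{2} \sqrt{0} = \left(-41\right) \left(- \frac{1}{12}\right) 42 \sqrt{2} \cdot 0 = \frac{41}{12} \cdot 42 \cdot 0 = \frac{287}{2} \cdot 0 = 0$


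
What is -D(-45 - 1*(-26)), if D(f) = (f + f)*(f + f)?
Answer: -1444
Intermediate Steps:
D(f) = 4*f² (D(f) = (2*f)*(2*f) = 4*f²)
-D(-45 - 1*(-26)) = -4*(-45 - 1*(-26))² = -4*(-45 + 26)² = -4*(-19)² = -4*361 = -1*1444 = -1444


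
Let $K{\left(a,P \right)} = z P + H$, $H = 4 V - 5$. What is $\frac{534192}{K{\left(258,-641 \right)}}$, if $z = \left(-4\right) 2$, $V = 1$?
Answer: $\frac{178064}{1709} \approx 104.19$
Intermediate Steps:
$z = -8$
$H = -1$ ($H = 4 \cdot 1 - 5 = 4 - 5 = -1$)
$K{\left(a,P \right)} = -1 - 8 P$ ($K{\left(a,P \right)} = - 8 P - 1 = -1 - 8 P$)
$\frac{534192}{K{\left(258,-641 \right)}} = \frac{534192}{-1 - -5128} = \frac{534192}{-1 + 5128} = \frac{534192}{5127} = 534192 \cdot \frac{1}{5127} = \frac{178064}{1709}$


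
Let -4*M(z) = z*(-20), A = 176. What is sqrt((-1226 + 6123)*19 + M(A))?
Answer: sqrt(93923) ≈ 306.47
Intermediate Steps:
M(z) = 5*z (M(z) = -z*(-20)/4 = -(-5)*z = 5*z)
sqrt((-1226 + 6123)*19 + M(A)) = sqrt((-1226 + 6123)*19 + 5*176) = sqrt(4897*19 + 880) = sqrt(93043 + 880) = sqrt(93923)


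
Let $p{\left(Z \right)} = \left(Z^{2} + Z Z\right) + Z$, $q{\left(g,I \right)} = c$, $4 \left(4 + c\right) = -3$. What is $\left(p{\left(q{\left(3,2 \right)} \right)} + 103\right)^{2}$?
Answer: $\frac{1315609}{64} \approx 20556.0$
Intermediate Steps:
$c = - \frac{19}{4}$ ($c = -4 + \frac{1}{4} \left(-3\right) = -4 - \frac{3}{4} = - \frac{19}{4} \approx -4.75$)
$q{\left(g,I \right)} = - \frac{19}{4}$
$p{\left(Z \right)} = Z + 2 Z^{2}$ ($p{\left(Z \right)} = \left(Z^{2} + Z^{2}\right) + Z = 2 Z^{2} + Z = Z + 2 Z^{2}$)
$\left(p{\left(q{\left(3,2 \right)} \right)} + 103\right)^{2} = \left(- \frac{19 \left(1 + 2 \left(- \frac{19}{4}\right)\right)}{4} + 103\right)^{2} = \left(- \frac{19 \left(1 - \frac{19}{2}\right)}{4} + 103\right)^{2} = \left(\left(- \frac{19}{4}\right) \left(- \frac{17}{2}\right) + 103\right)^{2} = \left(\frac{323}{8} + 103\right)^{2} = \left(\frac{1147}{8}\right)^{2} = \frac{1315609}{64}$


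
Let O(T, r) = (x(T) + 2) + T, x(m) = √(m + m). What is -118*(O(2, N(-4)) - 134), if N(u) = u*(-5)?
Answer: 15104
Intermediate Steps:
N(u) = -5*u
x(m) = √2*√m (x(m) = √(2*m) = √2*√m)
O(T, r) = 2 + T + √2*√T (O(T, r) = (√2*√T + 2) + T = (2 + √2*√T) + T = 2 + T + √2*√T)
-118*(O(2, N(-4)) - 134) = -118*((2 + 2 + √2*√2) - 134) = -118*((2 + 2 + 2) - 134) = -118*(6 - 134) = -118*(-128) = 15104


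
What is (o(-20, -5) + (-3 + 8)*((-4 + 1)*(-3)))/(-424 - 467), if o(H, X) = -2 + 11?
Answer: -2/33 ≈ -0.060606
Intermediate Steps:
o(H, X) = 9
(o(-20, -5) + (-3 + 8)*((-4 + 1)*(-3)))/(-424 - 467) = (9 + (-3 + 8)*((-4 + 1)*(-3)))/(-424 - 467) = (9 + 5*(-3*(-3)))/(-891) = (9 + 5*9)*(-1/891) = (9 + 45)*(-1/891) = 54*(-1/891) = -2/33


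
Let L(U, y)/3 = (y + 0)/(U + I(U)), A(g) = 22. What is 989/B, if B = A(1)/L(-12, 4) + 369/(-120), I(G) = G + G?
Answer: -39560/2763 ≈ -14.318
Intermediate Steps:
I(G) = 2*G
L(U, y) = y/U (L(U, y) = 3*((y + 0)/(U + 2*U)) = 3*(y/((3*U))) = 3*(y*(1/(3*U))) = 3*(y/(3*U)) = y/U)
B = -2763/40 (B = 22/((4/(-12))) + 369/(-120) = 22/((4*(-1/12))) + 369*(-1/120) = 22/(-⅓) - 123/40 = 22*(-3) - 123/40 = -66 - 123/40 = -2763/40 ≈ -69.075)
989/B = 989/(-2763/40) = 989*(-40/2763) = -39560/2763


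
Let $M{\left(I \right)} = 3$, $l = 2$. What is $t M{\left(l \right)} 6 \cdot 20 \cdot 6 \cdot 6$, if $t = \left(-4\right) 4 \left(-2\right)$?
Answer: $414720$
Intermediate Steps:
$t = 32$ ($t = \left(-16\right) \left(-2\right) = 32$)
$t M{\left(l \right)} 6 \cdot 20 \cdot 6 \cdot 6 = 32 \cdot 3 \cdot 6 \cdot 20 \cdot 6 \cdot 6 = 96 \cdot 6 \cdot 20 \cdot 36 = 576 \cdot 20 \cdot 36 = 11520 \cdot 36 = 414720$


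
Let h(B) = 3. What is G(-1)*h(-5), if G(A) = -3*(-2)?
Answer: 18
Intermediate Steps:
G(A) = 6
G(-1)*h(-5) = 6*3 = 18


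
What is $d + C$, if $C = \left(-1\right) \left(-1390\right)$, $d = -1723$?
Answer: $-333$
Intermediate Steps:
$C = 1390$
$d + C = -1723 + 1390 = -333$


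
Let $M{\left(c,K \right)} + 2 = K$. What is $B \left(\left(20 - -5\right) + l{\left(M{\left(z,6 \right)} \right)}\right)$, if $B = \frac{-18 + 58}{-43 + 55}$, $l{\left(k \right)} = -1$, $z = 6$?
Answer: $80$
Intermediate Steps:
$M{\left(c,K \right)} = -2 + K$
$B = \frac{10}{3}$ ($B = \frac{40}{12} = 40 \cdot \frac{1}{12} = \frac{10}{3} \approx 3.3333$)
$B \left(\left(20 - -5\right) + l{\left(M{\left(z,6 \right)} \right)}\right) = \frac{10 \left(\left(20 - -5\right) - 1\right)}{3} = \frac{10 \left(\left(20 + 5\right) - 1\right)}{3} = \frac{10 \left(25 - 1\right)}{3} = \frac{10}{3} \cdot 24 = 80$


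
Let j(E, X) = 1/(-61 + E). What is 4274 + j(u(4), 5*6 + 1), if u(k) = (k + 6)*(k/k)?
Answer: 217973/51 ≈ 4274.0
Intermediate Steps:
u(k) = 6 + k (u(k) = (6 + k)*1 = 6 + k)
4274 + j(u(4), 5*6 + 1) = 4274 + 1/(-61 + (6 + 4)) = 4274 + 1/(-61 + 10) = 4274 + 1/(-51) = 4274 - 1/51 = 217973/51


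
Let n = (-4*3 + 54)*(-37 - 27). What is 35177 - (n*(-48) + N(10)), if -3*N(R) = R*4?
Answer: -281501/3 ≈ -93834.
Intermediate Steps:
N(R) = -4*R/3 (N(R) = -R*4/3 = -4*R/3)
n = -2688 (n = (-12 + 54)*(-64) = 42*(-64) = -2688)
35177 - (n*(-48) + N(10)) = 35177 - (-2688*(-48) - 4/3*10) = 35177 - (129024 - 40/3) = 35177 - 1*387032/3 = 35177 - 387032/3 = -281501/3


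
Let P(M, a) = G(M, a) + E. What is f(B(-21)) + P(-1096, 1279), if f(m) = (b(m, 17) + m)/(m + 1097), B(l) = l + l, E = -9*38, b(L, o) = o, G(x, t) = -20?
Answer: -76387/211 ≈ -362.02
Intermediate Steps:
E = -342
B(l) = 2*l
f(m) = (17 + m)/(1097 + m) (f(m) = (17 + m)/(m + 1097) = (17 + m)/(1097 + m))
P(M, a) = -362 (P(M, a) = -20 - 342 = -362)
f(B(-21)) + P(-1096, 1279) = (17 + 2*(-21))/(1097 + 2*(-21)) - 362 = (17 - 42)/(1097 - 42) - 362 = -25/1055 - 362 = (1/1055)*(-25) - 362 = -5/211 - 362 = -76387/211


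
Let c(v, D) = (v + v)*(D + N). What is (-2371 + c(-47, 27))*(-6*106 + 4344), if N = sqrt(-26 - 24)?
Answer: -18202572 - 1742760*I*sqrt(2) ≈ -1.8203e+7 - 2.4646e+6*I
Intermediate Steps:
N = 5*I*sqrt(2) (N = sqrt(-50) = 5*I*sqrt(2) ≈ 7.0711*I)
c(v, D) = 2*v*(D + 5*I*sqrt(2)) (c(v, D) = (v + v)*(D + 5*I*sqrt(2)) = (2*v)*(D + 5*I*sqrt(2)) = 2*v*(D + 5*I*sqrt(2)))
(-2371 + c(-47, 27))*(-6*106 + 4344) = (-2371 + 2*(-47)*(27 + 5*I*sqrt(2)))*(-6*106 + 4344) = (-2371 + (-2538 - 470*I*sqrt(2)))*(-636 + 4344) = (-4909 - 470*I*sqrt(2))*3708 = -18202572 - 1742760*I*sqrt(2)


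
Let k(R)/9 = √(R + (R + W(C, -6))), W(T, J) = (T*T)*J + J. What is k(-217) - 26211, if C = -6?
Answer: -26211 + 36*I*√41 ≈ -26211.0 + 230.51*I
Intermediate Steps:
W(T, J) = J + J*T² (W(T, J) = T²*J + J = J*T² + J = J + J*T²)
k(R) = 9*√(-222 + 2*R) (k(R) = 9*√(R + (R - 6*(1 + (-6)²))) = 9*√(R + (R - 6*(1 + 36))) = 9*√(R + (R - 6*37)) = 9*√(R + (R - 222)) = 9*√(R + (-222 + R)) = 9*√(-222 + 2*R))
k(-217) - 26211 = 9*√(-222 + 2*(-217)) - 26211 = 9*√(-222 - 434) - 26211 = 9*√(-656) - 26211 = 9*(4*I*√41) - 26211 = 36*I*√41 - 26211 = -26211 + 36*I*√41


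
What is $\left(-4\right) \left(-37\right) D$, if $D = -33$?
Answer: $-4884$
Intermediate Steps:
$\left(-4\right) \left(-37\right) D = \left(-4\right) \left(-37\right) \left(-33\right) = 148 \left(-33\right) = -4884$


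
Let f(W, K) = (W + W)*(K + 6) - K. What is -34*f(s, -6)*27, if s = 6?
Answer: -5508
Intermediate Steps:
f(W, K) = -K + 2*W*(6 + K) (f(W, K) = (2*W)*(6 + K) - K = 2*W*(6 + K) - K = -K + 2*W*(6 + K))
-34*f(s, -6)*27 = -34*(-1*(-6) + 12*6 + 2*(-6)*6)*27 = -34*(6 + 72 - 72)*27 = -34*6*27 = -204*27 = -5508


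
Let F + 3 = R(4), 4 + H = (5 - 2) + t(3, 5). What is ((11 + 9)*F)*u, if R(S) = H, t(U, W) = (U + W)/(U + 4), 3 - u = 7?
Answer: 1600/7 ≈ 228.57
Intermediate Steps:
u = -4 (u = 3 - 1*7 = 3 - 7 = -4)
t(U, W) = (U + W)/(4 + U)
H = 1/7 (H = -4 + ((5 - 2) + (3 + 5)/(4 + 3)) = -4 + (3 + 8/7) = -4 + 29/7 = 1/7 ≈ 0.14286)
R(S) = 1/7
F = -20/7 (F = -3 + 1/7 = -20/7 ≈ -2.8571)
((11 + 9)*F)*u = ((11 + 9)*(-20/7))*(-4) = (20*(-20/7))*(-4) = -400/7*(-4) = 1600/7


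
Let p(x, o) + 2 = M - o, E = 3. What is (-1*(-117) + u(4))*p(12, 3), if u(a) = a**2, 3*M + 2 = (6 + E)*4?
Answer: 2527/3 ≈ 842.33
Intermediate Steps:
M = 34/3 (M = -2/3 + ((6 + 3)*4)/3 = -2/3 + (9*4)/3 = -2/3 + (1/3)*36 = -2/3 + 12 = 34/3 ≈ 11.333)
p(x, o) = 28/3 - o (p(x, o) = -2 + (34/3 - o) = 28/3 - o)
(-1*(-117) + u(4))*p(12, 3) = (-1*(-117) + 4**2)*(28/3 - 1*3) = (117 + 16)*(28/3 - 3) = 133*(19/3) = 2527/3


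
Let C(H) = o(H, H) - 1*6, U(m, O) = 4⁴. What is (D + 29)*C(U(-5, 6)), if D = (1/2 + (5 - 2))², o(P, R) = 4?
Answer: -165/2 ≈ -82.500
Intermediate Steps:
U(m, O) = 256
D = 49/4 (D = (½ + 3)² = (7/2)² = 49/4 ≈ 12.250)
C(H) = -2 (C(H) = 4 - 1*6 = 4 - 6 = -2)
(D + 29)*C(U(-5, 6)) = (49/4 + 29)*(-2) = (165/4)*(-2) = -165/2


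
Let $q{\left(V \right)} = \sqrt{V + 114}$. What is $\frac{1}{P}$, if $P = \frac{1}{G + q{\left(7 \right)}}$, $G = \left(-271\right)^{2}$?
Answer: $73452$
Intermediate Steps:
$G = 73441$
$q{\left(V \right)} = \sqrt{114 + V}$
$P = \frac{1}{73452}$ ($P = \frac{1}{73441 + \sqrt{114 + 7}} = \frac{1}{73441 + \sqrt{121}} = \frac{1}{73441 + 11} = \frac{1}{73452} \approx 1.3614 \cdot 10^{-5}$)
$\frac{1}{P} = \frac{1}{\frac{1}{73452}} = 73452$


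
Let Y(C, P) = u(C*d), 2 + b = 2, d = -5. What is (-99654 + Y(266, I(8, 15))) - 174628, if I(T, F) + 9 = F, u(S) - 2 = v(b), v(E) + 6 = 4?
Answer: -274282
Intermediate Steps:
b = 0 (b = -2 + 2 = 0)
v(E) = -2 (v(E) = -6 + 4 = -2)
u(S) = 0 (u(S) = 2 - 2 = 0)
I(T, F) = -9 + F
Y(C, P) = 0
(-99654 + Y(266, I(8, 15))) - 174628 = (-99654 + 0) - 174628 = -99654 - 174628 = -274282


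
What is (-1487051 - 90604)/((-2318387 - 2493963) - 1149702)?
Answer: 1577655/5962052 ≈ 0.26462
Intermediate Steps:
(-1487051 - 90604)/((-2318387 - 2493963) - 1149702) = -1577655/(-4812350 - 1149702) = -1577655/(-5962052) = -1577655*(-1/5962052) = 1577655/5962052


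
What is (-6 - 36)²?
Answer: 1764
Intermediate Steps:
(-6 - 36)² = (-42)² = 1764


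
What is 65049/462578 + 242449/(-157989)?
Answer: -101874547061/73082235642 ≈ -1.3940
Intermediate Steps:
65049/462578 + 242449/(-157989) = 65049*(1/462578) + 242449*(-1/157989) = 65049/462578 - 242449/157989 = -101874547061/73082235642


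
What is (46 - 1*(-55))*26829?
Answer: 2709729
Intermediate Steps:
(46 - 1*(-55))*26829 = (46 + 55)*26829 = 101*26829 = 2709729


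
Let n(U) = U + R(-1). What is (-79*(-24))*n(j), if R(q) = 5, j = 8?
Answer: 24648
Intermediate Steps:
n(U) = 5 + U (n(U) = U + 5 = 5 + U)
(-79*(-24))*n(j) = (-79*(-24))*(5 + 8) = 1896*13 = 24648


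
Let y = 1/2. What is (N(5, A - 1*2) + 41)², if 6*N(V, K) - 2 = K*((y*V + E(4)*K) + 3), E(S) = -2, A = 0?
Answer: 52441/36 ≈ 1456.7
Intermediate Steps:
y = ½ (y = 1*(½) = ½ ≈ 0.50000)
N(V, K) = ⅓ + K*(3 + V/2 - 2*K)/6 (N(V, K) = ⅓ + (K*((V/2 - 2*K) + 3))/6 = ⅓ + (K*(3 + V/2 - 2*K))/6 = ⅓ + K*(3 + V/2 - 2*K)/6)
(N(5, A - 1*2) + 41)² = ((⅓ + (0 - 1*2)/2 - (0 - 1*2)²/3 + (1/12)*(0 - 1*2)*5) + 41)² = ((⅓ + (0 - 2)/2 - (0 - 2)²/3 + (1/12)*(0 - 2)*5) + 41)² = ((⅓ + (½)*(-2) - ⅓*(-2)² + (1/12)*(-2)*5) + 41)² = ((⅓ - 1 - ⅓*4 - ⅚) + 41)² = ((⅓ - 1 - 4/3 - ⅚) + 41)² = (-17/6 + 41)² = (229/6)² = 52441/36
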